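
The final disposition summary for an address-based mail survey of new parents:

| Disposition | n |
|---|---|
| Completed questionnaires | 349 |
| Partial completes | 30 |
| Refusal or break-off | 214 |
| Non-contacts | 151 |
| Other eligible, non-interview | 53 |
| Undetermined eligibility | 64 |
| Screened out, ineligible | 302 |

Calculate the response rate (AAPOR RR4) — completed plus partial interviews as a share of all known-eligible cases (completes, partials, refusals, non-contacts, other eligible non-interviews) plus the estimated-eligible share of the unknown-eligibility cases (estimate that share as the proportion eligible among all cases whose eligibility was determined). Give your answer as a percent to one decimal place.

44.9%

Top: 349 + 30 = 379
Known eligible: 349 + 30 + 214 + 151 + 53 = 797
e = 797 / (797 + 302) = 797 / 1099 = 0.7252
Eligible share of unknowns: 0.7252 × 64 = 46.41
Denom: 797 + 46.41 = 843.41
RR4 = 379 / 843.41 = 0.4494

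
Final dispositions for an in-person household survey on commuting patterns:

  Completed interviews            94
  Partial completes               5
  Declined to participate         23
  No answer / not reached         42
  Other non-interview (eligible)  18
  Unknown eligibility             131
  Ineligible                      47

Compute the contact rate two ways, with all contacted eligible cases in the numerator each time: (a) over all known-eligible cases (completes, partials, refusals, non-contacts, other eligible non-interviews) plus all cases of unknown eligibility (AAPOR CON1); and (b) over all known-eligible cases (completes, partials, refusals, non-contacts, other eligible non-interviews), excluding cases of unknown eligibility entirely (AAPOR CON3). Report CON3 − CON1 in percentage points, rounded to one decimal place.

Top = 94 + 5 + 23 + 18 = 140
Base = 94 + 5 + 23 + 42 + 18 + 131 = 313
CON1 = 140 / 313 = 0.4473
Base = 94 + 5 + 23 + 42 + 18 = 182
CON3 = 140 / 182 = 0.7692
Difference = 76.92 − 44.73 = 32.19 percentage points

32.2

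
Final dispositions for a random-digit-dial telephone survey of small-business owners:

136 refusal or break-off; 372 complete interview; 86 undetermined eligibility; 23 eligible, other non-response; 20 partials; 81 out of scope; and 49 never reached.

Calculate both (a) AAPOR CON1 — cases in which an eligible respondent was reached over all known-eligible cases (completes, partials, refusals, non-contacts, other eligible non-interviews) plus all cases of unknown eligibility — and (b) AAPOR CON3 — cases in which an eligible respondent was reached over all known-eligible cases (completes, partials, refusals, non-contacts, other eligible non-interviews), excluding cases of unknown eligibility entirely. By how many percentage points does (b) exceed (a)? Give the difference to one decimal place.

11.5

Numerator → 372 + 20 + 136 + 23 = 551
Denominator → 372 + 20 + 136 + 49 + 23 + 86 = 686
CON1 = 551 / 686 = 0.8032
Denominator → 372 + 20 + 136 + 49 + 23 = 600
CON3 = 551 / 600 = 0.9183
Difference = 91.83 − 80.32 = 11.51 percentage points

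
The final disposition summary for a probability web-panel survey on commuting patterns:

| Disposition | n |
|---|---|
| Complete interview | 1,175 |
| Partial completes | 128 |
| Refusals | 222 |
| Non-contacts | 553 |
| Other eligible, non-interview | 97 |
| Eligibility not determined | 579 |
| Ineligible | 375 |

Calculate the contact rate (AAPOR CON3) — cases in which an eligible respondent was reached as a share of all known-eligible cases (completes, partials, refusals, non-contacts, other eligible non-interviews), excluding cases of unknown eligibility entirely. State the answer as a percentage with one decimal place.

74.6%

Top: 1175 + 128 + 222 + 97 = 1622
Denom: 1175 + 128 + 222 + 553 + 97 = 2175
CON3 = 1622 / 2175 = 0.7457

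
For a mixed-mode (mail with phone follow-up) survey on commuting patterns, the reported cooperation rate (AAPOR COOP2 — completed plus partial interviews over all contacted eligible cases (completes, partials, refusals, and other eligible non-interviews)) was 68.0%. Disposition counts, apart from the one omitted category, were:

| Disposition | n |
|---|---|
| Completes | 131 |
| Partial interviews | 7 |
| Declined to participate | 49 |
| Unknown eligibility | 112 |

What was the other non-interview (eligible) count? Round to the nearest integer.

16

Numerator: 131 + 7 = 138
COOP2 = 138 / D = 0.680
D = 138 / 0.680 = 202.9
Other denominator terms total 187
other non-interview (eligible) = 202.9 − 187 ≈ 16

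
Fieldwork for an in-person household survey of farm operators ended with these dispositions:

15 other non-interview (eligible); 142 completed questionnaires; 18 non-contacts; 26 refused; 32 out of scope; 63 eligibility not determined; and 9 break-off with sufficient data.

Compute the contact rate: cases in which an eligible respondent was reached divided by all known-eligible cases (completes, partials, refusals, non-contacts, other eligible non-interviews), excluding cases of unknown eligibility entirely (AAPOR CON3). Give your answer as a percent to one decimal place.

91.4%

Numerator: 142 + 9 + 26 + 15 = 192
Denom: 142 + 9 + 26 + 18 + 15 = 210
CON3 = 192 / 210 = 0.9143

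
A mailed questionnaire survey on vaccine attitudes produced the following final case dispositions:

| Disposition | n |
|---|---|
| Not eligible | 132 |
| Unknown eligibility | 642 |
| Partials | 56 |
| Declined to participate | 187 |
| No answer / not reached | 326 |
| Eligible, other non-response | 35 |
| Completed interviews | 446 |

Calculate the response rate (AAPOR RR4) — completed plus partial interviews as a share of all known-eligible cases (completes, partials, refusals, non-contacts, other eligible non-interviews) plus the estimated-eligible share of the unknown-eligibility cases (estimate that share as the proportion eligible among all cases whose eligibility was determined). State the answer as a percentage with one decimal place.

Numerator = 446 + 56 = 502
Determined eligible = 446 + 56 + 187 + 326 + 35 = 1050
e = 1050 / (1050 + 132) = 1050 / 1182 = 0.8883
Eligible share of unknowns = 0.8883 × 642 = 570.29
Denom = 1050 + 570.29 = 1620.29
RR4 = 502 / 1620.29 = 0.3098

31.0%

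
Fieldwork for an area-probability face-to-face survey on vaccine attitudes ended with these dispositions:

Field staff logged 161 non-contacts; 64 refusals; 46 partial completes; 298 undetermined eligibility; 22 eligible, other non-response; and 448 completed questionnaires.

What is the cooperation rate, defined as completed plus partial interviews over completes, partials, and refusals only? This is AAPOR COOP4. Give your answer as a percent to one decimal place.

88.5%

Top = 448 + 46 = 494
Denom = 448 + 46 + 64 = 558
COOP4 = 494 / 558 = 0.8853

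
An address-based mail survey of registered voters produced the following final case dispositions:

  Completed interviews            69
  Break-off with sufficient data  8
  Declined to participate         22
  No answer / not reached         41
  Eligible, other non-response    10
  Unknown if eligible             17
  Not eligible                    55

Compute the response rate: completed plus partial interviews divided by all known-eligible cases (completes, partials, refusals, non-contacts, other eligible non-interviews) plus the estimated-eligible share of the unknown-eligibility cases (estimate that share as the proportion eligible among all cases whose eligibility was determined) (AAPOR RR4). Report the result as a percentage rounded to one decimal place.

Top = 69 + 8 = 77
Known eligible = 69 + 8 + 22 + 41 + 10 = 150
e = 150 / (150 + 55) = 150 / 205 = 0.7317
Eligible share of unknowns = 0.7317 × 17 = 12.44
Base = 150 + 12.44 = 162.44
RR4 = 77 / 162.44 = 0.4740

47.4%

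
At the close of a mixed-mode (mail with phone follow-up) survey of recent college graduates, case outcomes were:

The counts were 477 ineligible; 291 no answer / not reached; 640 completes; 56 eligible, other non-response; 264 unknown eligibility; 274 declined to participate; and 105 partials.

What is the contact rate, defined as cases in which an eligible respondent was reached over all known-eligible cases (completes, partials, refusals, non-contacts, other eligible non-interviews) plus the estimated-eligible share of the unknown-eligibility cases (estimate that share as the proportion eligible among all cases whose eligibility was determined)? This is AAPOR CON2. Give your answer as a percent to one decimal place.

Numerator: 640 + 105 + 274 + 56 = 1075
Determined eligible: 640 + 105 + 274 + 291 + 56 = 1366
e = 1366 / (1366 + 477) = 1366 / 1843 = 0.7412
Eligible share of unknowns: 0.7412 × 264 = 195.68
Base: 1366 + 195.68 = 1561.68
CON2 = 1075 / 1561.68 = 0.6884

68.8%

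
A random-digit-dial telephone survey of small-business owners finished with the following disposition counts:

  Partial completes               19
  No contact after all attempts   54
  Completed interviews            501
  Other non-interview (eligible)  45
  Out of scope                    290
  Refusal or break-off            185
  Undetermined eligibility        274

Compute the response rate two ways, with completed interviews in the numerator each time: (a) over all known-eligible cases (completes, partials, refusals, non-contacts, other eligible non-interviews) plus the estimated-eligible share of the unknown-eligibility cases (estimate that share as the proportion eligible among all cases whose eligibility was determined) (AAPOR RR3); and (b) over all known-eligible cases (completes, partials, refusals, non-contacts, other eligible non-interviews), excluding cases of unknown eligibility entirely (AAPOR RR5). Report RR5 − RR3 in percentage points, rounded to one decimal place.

12.5

Top → 501
Eligible (known) → 501 + 19 + 185 + 54 + 45 = 804
e = 804 / (804 + 290) = 804 / 1094 = 0.7349
Eligible share of unknowns → 0.7349 × 274 = 201.36
Base → 804 + 201.36 = 1005.36
RR3 = 501 / 1005.36 = 0.4983
Base → 501 + 19 + 185 + 54 + 45 = 804
RR5 = 501 / 804 = 0.6231
Difference = 62.31 − 49.83 = 12.48 percentage points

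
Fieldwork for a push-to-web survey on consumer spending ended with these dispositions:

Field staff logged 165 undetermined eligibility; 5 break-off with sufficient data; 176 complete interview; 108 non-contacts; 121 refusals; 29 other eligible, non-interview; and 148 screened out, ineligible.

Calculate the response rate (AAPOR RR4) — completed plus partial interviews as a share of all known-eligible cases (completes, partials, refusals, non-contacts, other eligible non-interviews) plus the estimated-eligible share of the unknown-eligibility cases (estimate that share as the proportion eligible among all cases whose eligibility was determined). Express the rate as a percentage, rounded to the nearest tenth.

Top: 176 + 5 = 181
Eligible (known): 176 + 5 + 121 + 108 + 29 = 439
e = 439 / (439 + 148) = 439 / 587 = 0.7479
Estimated eligible among unknowns: 0.7479 × 165 = 123.40
Denominator: 439 + 123.40 = 562.40
RR4 = 181 / 562.40 = 0.3218

32.2%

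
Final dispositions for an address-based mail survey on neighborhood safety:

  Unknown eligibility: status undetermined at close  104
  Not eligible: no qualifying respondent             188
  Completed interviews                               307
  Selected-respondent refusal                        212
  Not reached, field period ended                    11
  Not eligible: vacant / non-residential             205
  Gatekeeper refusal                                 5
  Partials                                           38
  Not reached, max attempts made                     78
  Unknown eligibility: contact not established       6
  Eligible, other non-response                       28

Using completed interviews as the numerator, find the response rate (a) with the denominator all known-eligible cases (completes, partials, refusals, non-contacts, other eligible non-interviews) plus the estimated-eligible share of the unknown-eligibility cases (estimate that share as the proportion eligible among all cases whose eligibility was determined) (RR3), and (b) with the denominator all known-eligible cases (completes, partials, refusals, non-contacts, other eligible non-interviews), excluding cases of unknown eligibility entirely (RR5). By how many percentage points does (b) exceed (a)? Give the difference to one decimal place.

4.2

Refusal or break-off = 5 + 212 = 217
Non-contacts = 11 + 78 = 89
Undetermined eligibility = 6 + 104 = 110
Out of scope = 188 + 205 = 393
Num → 307
Known eligible → 307 + 38 + 217 + 89 + 28 = 679
e = 679 / (679 + 393) = 679 / 1072 = 0.6334
Estimated eligible among unknowns → 0.6334 × 110 = 69.67
Denom → 679 + 69.67 = 748.67
RR3 = 307 / 748.67 = 0.4101
Denom → 307 + 38 + 217 + 89 + 28 = 679
RR5 = 307 / 679 = 0.4521
Difference = 45.21 − 41.01 = 4.20 percentage points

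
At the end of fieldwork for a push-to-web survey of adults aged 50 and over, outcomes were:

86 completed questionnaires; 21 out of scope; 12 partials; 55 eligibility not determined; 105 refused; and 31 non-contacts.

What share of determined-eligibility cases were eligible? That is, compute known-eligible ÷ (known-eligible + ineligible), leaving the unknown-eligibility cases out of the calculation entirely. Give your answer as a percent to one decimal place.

91.8%

Known eligible: 86 + 12 + 105 + 31 = 234
e = 234 / (234 + 21) = 234 / 255 = 0.9176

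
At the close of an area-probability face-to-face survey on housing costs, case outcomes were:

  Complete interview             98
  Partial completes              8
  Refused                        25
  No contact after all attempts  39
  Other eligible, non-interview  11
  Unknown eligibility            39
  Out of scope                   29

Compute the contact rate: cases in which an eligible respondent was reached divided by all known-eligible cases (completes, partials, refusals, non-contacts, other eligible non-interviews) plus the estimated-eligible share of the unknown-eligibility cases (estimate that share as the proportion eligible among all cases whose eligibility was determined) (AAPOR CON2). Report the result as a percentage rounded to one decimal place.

66.2%

Num → 98 + 8 + 25 + 11 = 142
Determined eligible → 98 + 8 + 25 + 39 + 11 = 181
e = 181 / (181 + 29) = 181 / 210 = 0.8619
Eligible share of unknowns → 0.8619 × 39 = 33.61
Denominator → 181 + 33.61 = 214.61
CON2 = 142 / 214.61 = 0.6617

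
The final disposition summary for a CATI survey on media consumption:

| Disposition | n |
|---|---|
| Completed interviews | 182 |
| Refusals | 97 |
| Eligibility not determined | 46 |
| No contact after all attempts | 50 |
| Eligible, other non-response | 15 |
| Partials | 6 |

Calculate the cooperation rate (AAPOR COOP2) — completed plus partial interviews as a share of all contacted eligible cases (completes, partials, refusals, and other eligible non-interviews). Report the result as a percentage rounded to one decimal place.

62.7%

Num → 182 + 6 = 188
Base → 182 + 6 + 97 + 15 = 300
COOP2 = 188 / 300 = 0.6267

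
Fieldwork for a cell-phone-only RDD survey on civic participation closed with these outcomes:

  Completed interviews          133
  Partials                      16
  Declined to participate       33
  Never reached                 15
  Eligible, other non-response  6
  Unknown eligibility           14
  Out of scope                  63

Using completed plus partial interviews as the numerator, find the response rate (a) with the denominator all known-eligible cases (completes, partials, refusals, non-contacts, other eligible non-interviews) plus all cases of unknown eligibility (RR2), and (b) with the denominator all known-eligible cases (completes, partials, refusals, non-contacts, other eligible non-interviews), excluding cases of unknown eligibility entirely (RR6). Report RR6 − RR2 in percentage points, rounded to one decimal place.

Top → 133 + 16 = 149
Denom → 133 + 16 + 33 + 15 + 6 + 14 = 217
RR2 = 149 / 217 = 0.6866
Denom → 133 + 16 + 33 + 15 + 6 = 203
RR6 = 149 / 203 = 0.7340
Difference = 73.40 − 68.66 = 4.74 percentage points

4.7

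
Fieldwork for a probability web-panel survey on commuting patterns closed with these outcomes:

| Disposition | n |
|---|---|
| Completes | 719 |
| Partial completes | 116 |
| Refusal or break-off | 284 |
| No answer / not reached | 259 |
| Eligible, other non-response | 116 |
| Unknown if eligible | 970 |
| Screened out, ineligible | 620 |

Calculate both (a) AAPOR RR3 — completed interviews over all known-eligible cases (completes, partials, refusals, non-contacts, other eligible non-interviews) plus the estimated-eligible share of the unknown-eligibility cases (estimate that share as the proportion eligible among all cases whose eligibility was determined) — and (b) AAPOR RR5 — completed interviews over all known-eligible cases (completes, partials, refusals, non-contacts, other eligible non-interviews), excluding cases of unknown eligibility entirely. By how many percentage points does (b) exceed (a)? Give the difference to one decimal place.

15.1

Top: 719
Determined eligible: 719 + 116 + 284 + 259 + 116 = 1494
e = 1494 / (1494 + 620) = 1494 / 2114 = 0.7067
Estimated eligible among unknowns: 0.7067 × 970 = 685.50
Denom: 1494 + 685.50 = 2179.50
RR3 = 719 / 2179.50 = 0.3299
Denom: 719 + 116 + 284 + 259 + 116 = 1494
RR5 = 719 / 1494 = 0.4813
Difference = 48.13 − 32.99 = 15.14 percentage points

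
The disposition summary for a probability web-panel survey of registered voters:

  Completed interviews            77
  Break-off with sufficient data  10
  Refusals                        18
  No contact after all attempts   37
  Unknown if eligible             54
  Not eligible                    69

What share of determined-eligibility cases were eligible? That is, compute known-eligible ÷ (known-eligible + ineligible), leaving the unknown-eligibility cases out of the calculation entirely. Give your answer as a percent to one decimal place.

Eligible (known): 77 + 10 + 18 + 37 = 142
e = 142 / (142 + 69) = 142 / 211 = 0.6730

67.3%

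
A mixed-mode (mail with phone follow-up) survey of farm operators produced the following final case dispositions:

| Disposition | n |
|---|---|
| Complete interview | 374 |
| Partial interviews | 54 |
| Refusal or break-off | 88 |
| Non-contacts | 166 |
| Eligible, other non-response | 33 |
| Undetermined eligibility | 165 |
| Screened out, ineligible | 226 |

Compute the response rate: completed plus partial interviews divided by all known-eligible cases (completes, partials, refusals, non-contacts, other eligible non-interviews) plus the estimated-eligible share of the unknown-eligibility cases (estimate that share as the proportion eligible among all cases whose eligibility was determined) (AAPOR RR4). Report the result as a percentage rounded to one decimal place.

50.9%

Top: 374 + 54 = 428
Determined eligible: 374 + 54 + 88 + 166 + 33 = 715
e = 715 / (715 + 226) = 715 / 941 = 0.7598
Estimated eligible among unknowns: 0.7598 × 165 = 125.37
Base: 715 + 125.37 = 840.37
RR4 = 428 / 840.37 = 0.5093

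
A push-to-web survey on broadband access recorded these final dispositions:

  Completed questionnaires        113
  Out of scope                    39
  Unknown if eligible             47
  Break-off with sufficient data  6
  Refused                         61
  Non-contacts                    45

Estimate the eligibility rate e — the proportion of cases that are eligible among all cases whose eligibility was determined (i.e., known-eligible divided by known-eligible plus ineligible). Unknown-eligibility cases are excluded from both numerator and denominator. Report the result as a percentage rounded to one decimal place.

Determined eligible: 113 + 6 + 61 + 45 = 225
e = 225 / (225 + 39) = 225 / 264 = 0.8523

85.2%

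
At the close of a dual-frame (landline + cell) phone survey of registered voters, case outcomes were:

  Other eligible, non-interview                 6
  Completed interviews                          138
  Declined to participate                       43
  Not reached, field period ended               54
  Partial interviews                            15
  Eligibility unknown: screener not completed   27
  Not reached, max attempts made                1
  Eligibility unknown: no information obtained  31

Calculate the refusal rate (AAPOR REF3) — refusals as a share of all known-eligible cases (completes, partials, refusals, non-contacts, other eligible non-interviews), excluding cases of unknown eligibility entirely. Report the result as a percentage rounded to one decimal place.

No answer / not reached = 54 + 1 = 55
Eligibility not determined = 27 + 31 = 58
Num → 43
Denom → 138 + 15 + 43 + 55 + 6 = 257
REF3 = 43 / 257 = 0.1673

16.7%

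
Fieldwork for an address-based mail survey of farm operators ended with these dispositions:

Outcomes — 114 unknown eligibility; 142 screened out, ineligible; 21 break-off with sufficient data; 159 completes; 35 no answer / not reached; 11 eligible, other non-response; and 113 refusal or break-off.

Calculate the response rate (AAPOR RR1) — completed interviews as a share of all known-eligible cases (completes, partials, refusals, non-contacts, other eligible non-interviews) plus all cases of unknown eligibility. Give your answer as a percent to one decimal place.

Top: 159
Denom: 159 + 21 + 113 + 35 + 11 + 114 = 453
RR1 = 159 / 453 = 0.3510

35.1%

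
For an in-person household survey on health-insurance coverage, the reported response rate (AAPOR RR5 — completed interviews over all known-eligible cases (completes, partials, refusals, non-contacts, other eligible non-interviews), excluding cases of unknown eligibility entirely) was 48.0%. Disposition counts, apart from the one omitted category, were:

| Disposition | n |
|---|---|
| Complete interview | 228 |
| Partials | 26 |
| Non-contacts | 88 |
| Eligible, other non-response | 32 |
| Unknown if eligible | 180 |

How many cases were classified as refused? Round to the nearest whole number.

101

RR5 = 228 / D = 0.480
D = 228 / 0.480 = 475.0
Other denominator terms total 374
refused = 475.0 − 374 ≈ 101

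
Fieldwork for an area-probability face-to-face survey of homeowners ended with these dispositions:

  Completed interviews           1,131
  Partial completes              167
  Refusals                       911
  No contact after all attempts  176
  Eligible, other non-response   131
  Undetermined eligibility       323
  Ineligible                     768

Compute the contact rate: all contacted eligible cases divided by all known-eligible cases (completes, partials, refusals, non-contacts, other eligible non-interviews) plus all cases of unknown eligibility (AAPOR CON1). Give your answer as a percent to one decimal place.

82.4%

Num → 1131 + 167 + 911 + 131 = 2340
Denom → 1131 + 167 + 911 + 176 + 131 + 323 = 2839
CON1 = 2340 / 2839 = 0.8242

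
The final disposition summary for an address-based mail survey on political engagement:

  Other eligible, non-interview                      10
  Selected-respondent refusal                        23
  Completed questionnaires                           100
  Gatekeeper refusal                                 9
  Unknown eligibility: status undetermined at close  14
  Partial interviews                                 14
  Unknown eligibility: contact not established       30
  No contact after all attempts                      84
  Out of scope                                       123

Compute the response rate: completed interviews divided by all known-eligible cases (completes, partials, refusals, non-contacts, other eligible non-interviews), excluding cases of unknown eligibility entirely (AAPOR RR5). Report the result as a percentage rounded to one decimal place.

41.7%

Refused = 9 + 23 = 32
Unknown eligibility = 30 + 14 = 44
Top: 100
Base: 100 + 14 + 32 + 84 + 10 = 240
RR5 = 100 / 240 = 0.4167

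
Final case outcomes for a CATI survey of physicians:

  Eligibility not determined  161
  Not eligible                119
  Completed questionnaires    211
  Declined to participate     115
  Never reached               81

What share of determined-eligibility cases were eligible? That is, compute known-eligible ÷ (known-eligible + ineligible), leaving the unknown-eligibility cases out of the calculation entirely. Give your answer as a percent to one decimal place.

77.4%

Eligible (known) → 211 + 115 + 81 = 407
e = 407 / (407 + 119) = 407 / 526 = 0.7738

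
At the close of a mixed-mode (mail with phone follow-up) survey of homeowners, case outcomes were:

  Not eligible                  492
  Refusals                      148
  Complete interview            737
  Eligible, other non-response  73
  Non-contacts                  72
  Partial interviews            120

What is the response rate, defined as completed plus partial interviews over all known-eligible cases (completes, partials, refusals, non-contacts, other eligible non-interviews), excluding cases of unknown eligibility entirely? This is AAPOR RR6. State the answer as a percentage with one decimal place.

74.5%

Top = 737 + 120 = 857
Denom = 737 + 120 + 148 + 72 + 73 = 1150
RR6 = 857 / 1150 = 0.7452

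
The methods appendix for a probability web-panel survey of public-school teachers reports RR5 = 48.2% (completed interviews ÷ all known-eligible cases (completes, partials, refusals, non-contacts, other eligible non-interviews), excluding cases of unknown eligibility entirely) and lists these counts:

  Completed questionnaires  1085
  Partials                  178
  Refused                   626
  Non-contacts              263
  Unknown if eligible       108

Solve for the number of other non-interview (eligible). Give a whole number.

RR5 = 1085 / D = 0.482
D = 1085 / 0.482 = 2251.0
Other denominator terms total 2152
other non-interview (eligible) = 2251.0 − 2152 ≈ 99

99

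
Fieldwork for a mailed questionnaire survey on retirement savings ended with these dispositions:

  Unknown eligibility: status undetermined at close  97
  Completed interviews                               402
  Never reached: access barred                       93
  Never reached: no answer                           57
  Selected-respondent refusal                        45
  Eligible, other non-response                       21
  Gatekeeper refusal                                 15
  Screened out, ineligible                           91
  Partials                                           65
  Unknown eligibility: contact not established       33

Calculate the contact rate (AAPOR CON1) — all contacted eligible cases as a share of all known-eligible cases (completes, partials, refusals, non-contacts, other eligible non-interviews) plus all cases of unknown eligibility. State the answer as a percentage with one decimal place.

66.2%

Declined to participate = 15 + 45 = 60
No answer / not reached = 57 + 93 = 150
Eligibility not determined = 33 + 97 = 130
Top → 402 + 65 + 60 + 21 = 548
Base → 402 + 65 + 60 + 150 + 21 + 130 = 828
CON1 = 548 / 828 = 0.6618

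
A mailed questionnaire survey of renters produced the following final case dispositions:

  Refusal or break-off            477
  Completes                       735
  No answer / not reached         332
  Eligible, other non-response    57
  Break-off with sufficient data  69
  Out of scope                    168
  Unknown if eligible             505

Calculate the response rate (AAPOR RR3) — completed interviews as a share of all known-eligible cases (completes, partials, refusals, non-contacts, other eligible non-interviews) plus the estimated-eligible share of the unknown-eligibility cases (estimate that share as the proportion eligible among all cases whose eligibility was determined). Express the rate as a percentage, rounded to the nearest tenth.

Top = 735
Known eligible = 735 + 69 + 477 + 332 + 57 = 1670
e = 1670 / (1670 + 168) = 1670 / 1838 = 0.9086
e × U = 0.9086 × 505 = 458.84
Base = 1670 + 458.84 = 2128.84
RR3 = 735 / 2128.84 = 0.3453

34.5%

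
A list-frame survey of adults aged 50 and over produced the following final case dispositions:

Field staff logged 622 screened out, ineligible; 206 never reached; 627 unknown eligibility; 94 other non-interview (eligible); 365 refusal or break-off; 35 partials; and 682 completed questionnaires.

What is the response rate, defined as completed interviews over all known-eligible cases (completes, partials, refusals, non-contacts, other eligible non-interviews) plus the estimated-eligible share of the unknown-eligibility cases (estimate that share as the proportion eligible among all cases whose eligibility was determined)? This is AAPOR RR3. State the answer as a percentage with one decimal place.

37.6%

Numerator → 682
Eligible (known) → 682 + 35 + 365 + 206 + 94 = 1382
e = 1382 / (1382 + 622) = 1382 / 2004 = 0.6896
e × U → 0.6896 × 627 = 432.38
Denominator → 1382 + 432.38 = 1814.38
RR3 = 682 / 1814.38 = 0.3759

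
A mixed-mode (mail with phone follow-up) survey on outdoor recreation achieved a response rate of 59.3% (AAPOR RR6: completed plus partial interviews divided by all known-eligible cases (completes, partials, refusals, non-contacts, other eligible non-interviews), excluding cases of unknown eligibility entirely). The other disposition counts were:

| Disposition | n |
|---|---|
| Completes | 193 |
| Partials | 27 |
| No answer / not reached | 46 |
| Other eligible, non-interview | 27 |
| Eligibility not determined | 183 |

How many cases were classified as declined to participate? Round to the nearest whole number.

78

Num: 193 + 27 = 220
RR6 = 220 / D = 0.593
D = 220 / 0.593 = 371.0
Other denominator terms total 293
declined to participate = 371.0 − 293 ≈ 78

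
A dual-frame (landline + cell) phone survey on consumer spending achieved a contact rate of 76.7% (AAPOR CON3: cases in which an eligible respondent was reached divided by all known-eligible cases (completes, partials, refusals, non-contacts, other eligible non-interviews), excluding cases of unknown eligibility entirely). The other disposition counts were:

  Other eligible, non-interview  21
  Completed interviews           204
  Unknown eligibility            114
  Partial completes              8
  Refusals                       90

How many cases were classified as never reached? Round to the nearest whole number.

Numerator = 204 + 8 + 90 + 21 = 323
CON3 = 323 / D = 0.767
D = 323 / 0.767 = 421.1
Other denominator terms total 323
never reached = 421.1 − 323 ≈ 98

98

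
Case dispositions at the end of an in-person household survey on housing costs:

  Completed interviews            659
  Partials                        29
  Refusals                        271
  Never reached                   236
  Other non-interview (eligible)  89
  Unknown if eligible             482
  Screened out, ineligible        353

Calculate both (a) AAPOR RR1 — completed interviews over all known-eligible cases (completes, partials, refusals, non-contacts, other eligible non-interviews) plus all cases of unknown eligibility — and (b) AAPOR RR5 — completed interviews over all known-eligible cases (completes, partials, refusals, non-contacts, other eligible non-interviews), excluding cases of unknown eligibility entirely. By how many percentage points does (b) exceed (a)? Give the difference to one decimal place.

14.0

Num = 659
Base = 659 + 29 + 271 + 236 + 89 + 482 = 1766
RR1 = 659 / 1766 = 0.3732
Base = 659 + 29 + 271 + 236 + 89 = 1284
RR5 = 659 / 1284 = 0.5132
Difference = 51.32 − 37.32 = 14.00 percentage points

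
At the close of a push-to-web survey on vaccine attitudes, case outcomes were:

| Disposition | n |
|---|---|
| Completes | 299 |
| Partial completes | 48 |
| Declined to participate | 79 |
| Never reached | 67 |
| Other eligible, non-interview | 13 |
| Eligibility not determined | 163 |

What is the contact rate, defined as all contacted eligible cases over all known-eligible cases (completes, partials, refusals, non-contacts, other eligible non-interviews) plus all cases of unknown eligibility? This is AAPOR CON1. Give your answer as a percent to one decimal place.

65.6%

Top: 299 + 48 + 79 + 13 = 439
Denominator: 299 + 48 + 79 + 67 + 13 + 163 = 669
CON1 = 439 / 669 = 0.6562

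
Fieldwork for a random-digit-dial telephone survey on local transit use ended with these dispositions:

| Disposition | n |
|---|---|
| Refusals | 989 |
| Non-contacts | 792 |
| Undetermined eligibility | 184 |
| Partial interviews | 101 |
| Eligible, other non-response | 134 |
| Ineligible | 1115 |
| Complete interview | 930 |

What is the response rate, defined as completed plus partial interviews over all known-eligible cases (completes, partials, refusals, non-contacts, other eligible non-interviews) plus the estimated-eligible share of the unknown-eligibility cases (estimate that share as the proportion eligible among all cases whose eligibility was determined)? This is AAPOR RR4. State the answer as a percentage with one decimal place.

Top = 930 + 101 = 1031
Eligible (known) = 930 + 101 + 989 + 792 + 134 = 2946
e = 2946 / (2946 + 1115) = 2946 / 4061 = 0.7254
Eligible share of unknowns = 0.7254 × 184 = 133.47
Denom = 2946 + 133.47 = 3079.47
RR4 = 1031 / 3079.47 = 0.3348

33.5%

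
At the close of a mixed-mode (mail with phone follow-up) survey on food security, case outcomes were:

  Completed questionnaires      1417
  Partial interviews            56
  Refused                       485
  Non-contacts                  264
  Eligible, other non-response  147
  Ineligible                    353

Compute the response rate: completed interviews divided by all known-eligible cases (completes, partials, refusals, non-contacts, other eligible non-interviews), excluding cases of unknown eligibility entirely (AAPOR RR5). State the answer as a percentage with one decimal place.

59.8%

Top = 1417
Denominator = 1417 + 56 + 485 + 264 + 147 = 2369
RR5 = 1417 / 2369 = 0.5981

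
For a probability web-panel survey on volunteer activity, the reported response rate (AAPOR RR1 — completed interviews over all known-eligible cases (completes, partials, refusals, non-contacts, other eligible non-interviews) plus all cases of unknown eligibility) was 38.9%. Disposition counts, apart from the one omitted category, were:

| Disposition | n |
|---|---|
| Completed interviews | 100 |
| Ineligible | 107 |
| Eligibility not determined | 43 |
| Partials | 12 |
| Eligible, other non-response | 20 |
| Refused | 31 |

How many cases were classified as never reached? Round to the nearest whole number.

51

RR1 = 100 / D = 0.389
D = 100 / 0.389 = 257.1
Other denominator terms total 206
never reached = 257.1 − 206 ≈ 51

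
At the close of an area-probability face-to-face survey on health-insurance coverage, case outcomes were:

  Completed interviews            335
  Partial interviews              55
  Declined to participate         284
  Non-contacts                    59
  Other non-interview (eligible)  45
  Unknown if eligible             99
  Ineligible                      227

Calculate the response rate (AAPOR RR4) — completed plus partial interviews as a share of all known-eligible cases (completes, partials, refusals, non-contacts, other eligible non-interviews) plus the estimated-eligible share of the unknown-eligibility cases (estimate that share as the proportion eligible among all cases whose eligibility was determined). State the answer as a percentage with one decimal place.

45.6%

Num: 335 + 55 = 390
Known eligible: 335 + 55 + 284 + 59 + 45 = 778
e = 778 / (778 + 227) = 778 / 1005 = 0.7741
Eligible share of unknowns: 0.7741 × 99 = 76.64
Denom: 778 + 76.64 = 854.64
RR4 = 390 / 854.64 = 0.4563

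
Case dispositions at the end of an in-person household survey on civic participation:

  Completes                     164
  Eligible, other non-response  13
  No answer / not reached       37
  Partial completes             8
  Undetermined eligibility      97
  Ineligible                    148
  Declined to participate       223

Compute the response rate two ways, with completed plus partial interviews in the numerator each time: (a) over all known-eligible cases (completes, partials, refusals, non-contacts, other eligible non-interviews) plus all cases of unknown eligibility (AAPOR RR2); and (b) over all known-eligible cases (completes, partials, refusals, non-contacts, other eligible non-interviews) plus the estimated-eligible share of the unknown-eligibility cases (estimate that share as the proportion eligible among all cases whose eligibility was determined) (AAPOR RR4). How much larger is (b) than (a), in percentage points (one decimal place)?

Top = 164 + 8 = 172
Base = 164 + 8 + 223 + 37 + 13 + 97 = 542
RR2 = 172 / 542 = 0.3173
Eligible (known) = 164 + 8 + 223 + 37 + 13 = 445
e = 445 / (445 + 148) = 445 / 593 = 0.7504
Estimated eligible among unknowns = 0.7504 × 97 = 72.79
Base = 445 + 72.79 = 517.79
RR4 = 172 / 517.79 = 0.3322
Difference = 33.22 − 31.73 = 1.49 percentage points

1.5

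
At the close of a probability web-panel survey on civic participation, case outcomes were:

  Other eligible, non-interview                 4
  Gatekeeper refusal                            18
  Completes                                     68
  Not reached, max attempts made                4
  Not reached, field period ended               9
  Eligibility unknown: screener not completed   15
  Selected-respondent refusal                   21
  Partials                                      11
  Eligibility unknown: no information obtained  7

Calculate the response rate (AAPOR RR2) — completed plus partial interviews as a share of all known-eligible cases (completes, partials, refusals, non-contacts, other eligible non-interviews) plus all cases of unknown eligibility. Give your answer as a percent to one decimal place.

50.3%

Declined to participate = 18 + 21 = 39
No answer / not reached = 9 + 4 = 13
Unknown if eligible = 15 + 7 = 22
Num → 68 + 11 = 79
Base → 68 + 11 + 39 + 13 + 4 + 22 = 157
RR2 = 79 / 157 = 0.5032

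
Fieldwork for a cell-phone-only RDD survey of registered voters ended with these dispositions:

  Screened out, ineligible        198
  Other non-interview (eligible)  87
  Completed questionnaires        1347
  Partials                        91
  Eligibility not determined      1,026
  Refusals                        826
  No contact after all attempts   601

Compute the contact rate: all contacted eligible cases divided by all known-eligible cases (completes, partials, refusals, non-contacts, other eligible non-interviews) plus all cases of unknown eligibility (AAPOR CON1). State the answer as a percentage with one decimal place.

59.1%

Num → 1347 + 91 + 826 + 87 = 2351
Denominator → 1347 + 91 + 826 + 601 + 87 + 1026 = 3978
CON1 = 2351 / 3978 = 0.5910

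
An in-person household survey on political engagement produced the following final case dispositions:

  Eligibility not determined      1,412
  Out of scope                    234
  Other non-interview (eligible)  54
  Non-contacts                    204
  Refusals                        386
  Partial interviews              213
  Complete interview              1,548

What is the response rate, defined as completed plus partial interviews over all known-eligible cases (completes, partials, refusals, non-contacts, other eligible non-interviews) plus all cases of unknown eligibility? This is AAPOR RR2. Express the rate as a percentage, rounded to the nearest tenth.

Numerator → 1548 + 213 = 1761
Base → 1548 + 213 + 386 + 204 + 54 + 1412 = 3817
RR2 = 1761 / 3817 = 0.4614

46.1%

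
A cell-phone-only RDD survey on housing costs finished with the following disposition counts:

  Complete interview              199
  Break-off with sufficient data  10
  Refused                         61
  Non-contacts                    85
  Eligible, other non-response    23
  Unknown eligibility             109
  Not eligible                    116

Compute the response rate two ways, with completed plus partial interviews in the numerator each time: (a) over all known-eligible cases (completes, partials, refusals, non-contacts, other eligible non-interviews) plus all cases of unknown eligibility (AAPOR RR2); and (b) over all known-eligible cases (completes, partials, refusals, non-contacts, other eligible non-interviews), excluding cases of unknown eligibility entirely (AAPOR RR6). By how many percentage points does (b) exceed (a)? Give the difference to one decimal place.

12.4

Numerator = 199 + 10 = 209
Denom = 199 + 10 + 61 + 85 + 23 + 109 = 487
RR2 = 209 / 487 = 0.4292
Denom = 199 + 10 + 61 + 85 + 23 = 378
RR6 = 209 / 378 = 0.5529
Difference = 55.29 − 42.92 = 12.37 percentage points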